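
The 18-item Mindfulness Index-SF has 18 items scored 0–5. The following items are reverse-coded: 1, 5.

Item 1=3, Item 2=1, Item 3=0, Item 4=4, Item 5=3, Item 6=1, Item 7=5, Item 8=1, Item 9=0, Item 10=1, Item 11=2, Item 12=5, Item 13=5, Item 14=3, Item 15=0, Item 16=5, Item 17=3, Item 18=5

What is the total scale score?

45

Reversing items 1 & 5 with 5 − raw:
Total = (5−3) + 1 + 0 + 4 + (5−3) + 1 + 5 + 1 + 0 + 1 + 2 + 5 + 5 + 3 + 0 + 5 + 3 + 5
      = 2 + 1 + 0 + 4 + 2 + 1 + 5 + 1 + 0 + 1 + 2 + 5 + 5 + 3 + 0 + 5 + 3 + 5 = 45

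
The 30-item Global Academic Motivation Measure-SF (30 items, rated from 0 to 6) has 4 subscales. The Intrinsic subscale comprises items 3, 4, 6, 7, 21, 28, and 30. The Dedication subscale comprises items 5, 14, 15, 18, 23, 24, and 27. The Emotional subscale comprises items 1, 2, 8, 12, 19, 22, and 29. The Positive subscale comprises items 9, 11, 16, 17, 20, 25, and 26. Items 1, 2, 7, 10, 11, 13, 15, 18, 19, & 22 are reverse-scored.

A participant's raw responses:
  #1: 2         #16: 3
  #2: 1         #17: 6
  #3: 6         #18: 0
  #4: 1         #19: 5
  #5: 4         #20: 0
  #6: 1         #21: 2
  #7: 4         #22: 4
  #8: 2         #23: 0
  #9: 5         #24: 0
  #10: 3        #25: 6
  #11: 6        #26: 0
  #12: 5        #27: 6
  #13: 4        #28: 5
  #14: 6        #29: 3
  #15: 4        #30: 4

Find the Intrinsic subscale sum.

21

Intrinsic items: 3, 4, 6, 7, 21, 28, 30.
Of these, item 7 is reverse-scored; on a 0–6 scale, reversed = 6 − raw.
  item 3: 6
  item 4: 1
  item 6: 1
  item 7: 6 − 4 = 2
  item 21: 2
  item 28: 5
  item 30: 4
Sum = 6 + 1 + 1 + 2 + 2 + 5 + 4 = 21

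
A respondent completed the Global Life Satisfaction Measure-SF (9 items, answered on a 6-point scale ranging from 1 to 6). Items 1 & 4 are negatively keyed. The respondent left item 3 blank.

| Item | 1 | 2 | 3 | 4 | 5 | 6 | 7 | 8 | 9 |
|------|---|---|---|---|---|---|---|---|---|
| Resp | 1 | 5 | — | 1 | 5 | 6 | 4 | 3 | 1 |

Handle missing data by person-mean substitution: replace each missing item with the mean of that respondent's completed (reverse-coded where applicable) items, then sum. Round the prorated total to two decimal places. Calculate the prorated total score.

Reverse-coded (reverse-coded value = 7 − response):
  item 1: 7 − 1 = 6
  item 4: 7 − 1 = 6
Completed scored items (8 of 9): 6, 5, 6, 5, 6, 4, 3, 1; sum = 36.
Person mean = 36 / 8 ≈ 4.5000
Prorated total = (36 / 8) × 9 = 40.50 (to 2 dp)

40.50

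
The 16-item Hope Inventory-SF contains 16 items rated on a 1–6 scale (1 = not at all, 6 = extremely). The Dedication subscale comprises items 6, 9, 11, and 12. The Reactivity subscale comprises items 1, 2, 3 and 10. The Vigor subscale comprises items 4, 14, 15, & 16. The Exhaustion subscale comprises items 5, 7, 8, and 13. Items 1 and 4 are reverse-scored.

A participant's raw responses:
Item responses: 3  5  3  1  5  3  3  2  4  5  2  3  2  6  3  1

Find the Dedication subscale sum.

Dedication items: 6, 9, 11, 12.
  item 6: 3
  item 9: 4
  item 11: 2
  item 12: 3
Sum = 3 + 4 + 2 + 3 = 12

12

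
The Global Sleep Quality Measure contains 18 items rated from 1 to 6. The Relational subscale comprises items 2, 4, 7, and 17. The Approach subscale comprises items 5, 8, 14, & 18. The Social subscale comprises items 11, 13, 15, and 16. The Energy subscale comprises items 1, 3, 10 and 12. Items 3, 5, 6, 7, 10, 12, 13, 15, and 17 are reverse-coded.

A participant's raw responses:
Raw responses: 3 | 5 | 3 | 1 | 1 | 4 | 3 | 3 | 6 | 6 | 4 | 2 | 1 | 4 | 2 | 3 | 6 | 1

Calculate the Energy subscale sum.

Energy items: 1, 3, 10, 12.
Of these, items 3, 10, & 12 are reverse-coded; reverse-coded value = 7 − response.
  item 1: 3
  item 3: 7 − 3 = 4
  item 10: 7 − 6 = 1
  item 12: 7 − 2 = 5
Sum = 3 + 4 + 1 + 5 = 13

13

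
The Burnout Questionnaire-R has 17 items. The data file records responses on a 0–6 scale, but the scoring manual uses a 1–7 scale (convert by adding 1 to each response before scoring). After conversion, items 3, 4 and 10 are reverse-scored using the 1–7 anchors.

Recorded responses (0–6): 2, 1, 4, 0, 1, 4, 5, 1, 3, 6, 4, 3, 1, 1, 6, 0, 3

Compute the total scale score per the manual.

60

Convert to 1–7: 3, 2, 5, 1, 2, 5, 6, 2, 4, 7, 5, 4, 2, 2, 7, 1, 4
Reverse-coded (reverse-coded value = 8 − response):
  item 3: 8 − 5 = 3
  item 4: 8 − 1 = 7
  item 10: 8 − 7 = 1
Scored: 3, 2, 3, 7, 2, 5, 6, 2, 4, 1, 5, 4, 2, 2, 7, 1, 4
Total = 60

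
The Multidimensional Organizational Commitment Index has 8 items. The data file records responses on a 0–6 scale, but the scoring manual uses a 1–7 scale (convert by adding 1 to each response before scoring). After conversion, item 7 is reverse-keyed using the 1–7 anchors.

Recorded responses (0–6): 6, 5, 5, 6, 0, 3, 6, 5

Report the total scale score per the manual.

38

Convert to 1–7: 7, 6, 6, 7, 1, 4, 7, 6
Reverse-coded (on a 1–7 scale, reversed = 8 − raw):
  item 7: 8 − 7 = 1
Scored: 7, 6, 6, 7, 1, 4, 1, 6
Total = 38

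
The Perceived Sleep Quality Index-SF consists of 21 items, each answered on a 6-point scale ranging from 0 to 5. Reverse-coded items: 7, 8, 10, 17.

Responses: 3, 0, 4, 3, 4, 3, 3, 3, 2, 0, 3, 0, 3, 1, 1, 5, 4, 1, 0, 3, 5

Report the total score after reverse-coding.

Reversing items 7, 8, 10 and 17 with 5 − raw:
Total = 3 + 0 + 4 + 3 + 4 + 3 + (5−3) + (5−3) + 2 + (5−0) + 3 + 0 + 3 + 1 + 1 + 5 + (5−4) + 1 + 0 + 3 + 5
      = 3 + 0 + 4 + 3 + 4 + 3 + 2 + 2 + 2 + 5 + 3 + 0 + 3 + 1 + 1 + 5 + 1 + 1 + 0 + 3 + 5 = 51

51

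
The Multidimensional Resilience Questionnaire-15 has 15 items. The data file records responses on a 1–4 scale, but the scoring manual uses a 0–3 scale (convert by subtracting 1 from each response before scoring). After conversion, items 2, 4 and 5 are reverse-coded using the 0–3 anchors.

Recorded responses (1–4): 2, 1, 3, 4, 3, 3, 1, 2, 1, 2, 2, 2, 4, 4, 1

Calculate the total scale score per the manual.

Convert to 0–3: 1, 0, 2, 3, 2, 2, 0, 1, 0, 1, 1, 1, 3, 3, 0
Reverse-coded (reverse-coded value = 3 − response):
  item 2: 3 − 0 = 3
  item 4: 3 − 3 = 0
  item 5: 3 − 2 = 1
Scored: 1, 3, 2, 0, 1, 2, 0, 1, 0, 1, 1, 1, 3, 3, 0
Total = 19

19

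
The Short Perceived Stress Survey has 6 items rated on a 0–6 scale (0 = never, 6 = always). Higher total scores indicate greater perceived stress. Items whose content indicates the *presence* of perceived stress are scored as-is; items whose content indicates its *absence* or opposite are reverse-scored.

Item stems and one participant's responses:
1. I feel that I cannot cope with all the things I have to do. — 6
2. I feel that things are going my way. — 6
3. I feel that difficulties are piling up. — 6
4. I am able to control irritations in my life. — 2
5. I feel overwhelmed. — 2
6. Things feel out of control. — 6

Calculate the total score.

24

Items 2, 4 describe the absence/opposite of perceived stress → reverse-score.
reverse-coded value = 6 − response.
  item 1: 6
  item 2: 6 − 6 = 0
  item 3: 6
  item 4: 6 − 2 = 4
  item 5: 2
  item 6: 6
Total = 6 + 0 + 6 + 4 + 2 + 6 = 24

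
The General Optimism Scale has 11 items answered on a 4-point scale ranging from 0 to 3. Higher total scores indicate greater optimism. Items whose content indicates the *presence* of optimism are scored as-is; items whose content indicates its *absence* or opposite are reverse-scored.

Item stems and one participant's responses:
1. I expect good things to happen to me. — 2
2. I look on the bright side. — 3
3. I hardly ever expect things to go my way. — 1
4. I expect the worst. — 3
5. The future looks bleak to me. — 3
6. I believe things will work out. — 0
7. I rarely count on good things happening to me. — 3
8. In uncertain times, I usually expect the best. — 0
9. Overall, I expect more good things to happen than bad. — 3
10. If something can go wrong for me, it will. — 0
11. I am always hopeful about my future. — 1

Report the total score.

Items 3, 4, 5, 7, 10 describe the absence/opposite of optimism → reverse-score.
reverse-coded value = 3 − response.
  item 1: 2
  item 2: 3
  item 3: 3 − 1 = 2
  item 4: 3 − 3 = 0
  item 5: 3 − 3 = 0
  item 6: 0
  item 7: 3 − 3 = 0
  item 8: 0
  item 9: 3
  item 10: 3 − 0 = 3
  item 11: 1
Total = 2 + 3 + 2 + 0 + 0 + 0 + 0 + 0 + 3 + 3 + 1 = 14

14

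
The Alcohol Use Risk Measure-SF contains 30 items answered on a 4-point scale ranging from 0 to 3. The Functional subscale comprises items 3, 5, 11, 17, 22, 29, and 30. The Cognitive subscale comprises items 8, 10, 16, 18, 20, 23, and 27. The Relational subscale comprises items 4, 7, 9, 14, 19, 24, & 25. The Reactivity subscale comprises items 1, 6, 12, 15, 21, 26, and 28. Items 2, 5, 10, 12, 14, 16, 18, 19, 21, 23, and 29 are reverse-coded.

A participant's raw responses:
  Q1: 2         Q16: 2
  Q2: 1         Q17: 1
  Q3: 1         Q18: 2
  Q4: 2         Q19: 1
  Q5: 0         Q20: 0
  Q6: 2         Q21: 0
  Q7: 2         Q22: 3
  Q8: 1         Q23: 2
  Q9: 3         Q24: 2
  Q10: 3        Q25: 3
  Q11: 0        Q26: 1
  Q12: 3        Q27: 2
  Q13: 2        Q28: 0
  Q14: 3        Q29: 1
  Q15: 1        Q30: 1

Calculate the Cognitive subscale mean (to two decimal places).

0.86

Cognitive items: 8, 10, 16, 18, 20, 23, 27.
Of these, items 10, 16, 18, and 23 are reverse-coded; on a 0–3 scale, reversed = 3 − raw.
  item 8: 1
  item 10: 3 − 3 = 0
  item 16: 3 − 2 = 1
  item 18: 3 − 2 = 1
  item 20: 0
  item 23: 3 − 2 = 1
  item 27: 2
Sum = 1 + 0 + 1 + 1 + 0 + 1 + 2 = 6
Mean = 6 / 7 = 0.86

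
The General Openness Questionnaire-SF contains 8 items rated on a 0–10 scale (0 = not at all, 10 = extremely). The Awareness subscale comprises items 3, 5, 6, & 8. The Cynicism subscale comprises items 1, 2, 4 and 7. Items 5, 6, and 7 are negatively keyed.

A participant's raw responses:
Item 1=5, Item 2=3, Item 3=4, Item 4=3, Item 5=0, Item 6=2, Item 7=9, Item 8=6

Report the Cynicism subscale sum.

Cynicism items: 1, 2, 4, 7.
Of these, item 7 is negatively keyed; reversed = (0+10) − raw = 10 − raw.
  item 1: 5
  item 2: 3
  item 4: 3
  item 7: 10 − 9 = 1
Sum = 5 + 3 + 3 + 1 = 12

12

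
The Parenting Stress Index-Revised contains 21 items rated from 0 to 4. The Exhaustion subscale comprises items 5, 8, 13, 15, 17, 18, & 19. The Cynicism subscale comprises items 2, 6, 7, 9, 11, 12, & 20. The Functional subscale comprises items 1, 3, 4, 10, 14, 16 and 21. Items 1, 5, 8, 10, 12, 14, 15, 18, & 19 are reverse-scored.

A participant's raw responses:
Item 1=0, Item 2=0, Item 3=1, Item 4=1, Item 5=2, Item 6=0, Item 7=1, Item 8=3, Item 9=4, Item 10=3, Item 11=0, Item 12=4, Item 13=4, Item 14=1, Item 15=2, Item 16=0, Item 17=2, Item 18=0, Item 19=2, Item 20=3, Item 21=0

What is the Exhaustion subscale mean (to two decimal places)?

Exhaustion items: 5, 8, 13, 15, 17, 18, 19.
Of these, items 5, 8, 15, 18, & 19 are reverse-scored; reversed = (0+4) − raw = 4 − raw.
  item 5: 4 − 2 = 2
  item 8: 4 − 3 = 1
  item 13: 4
  item 15: 4 − 2 = 2
  item 17: 2
  item 18: 4 − 0 = 4
  item 19: 4 − 2 = 2
Sum = 2 + 1 + 4 + 2 + 2 + 4 + 2 = 17
Mean = 17 / 7 = 2.43

2.43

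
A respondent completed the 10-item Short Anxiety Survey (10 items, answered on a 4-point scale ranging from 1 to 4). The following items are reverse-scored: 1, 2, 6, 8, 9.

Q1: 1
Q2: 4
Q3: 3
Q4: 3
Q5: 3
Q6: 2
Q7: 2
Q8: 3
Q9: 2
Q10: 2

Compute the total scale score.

Apply reverse scoring (on a 1–4 scale, reversed = 5 − raw):
  item 1: 5 − 1 = 4
  item 2: 5 − 4 = 1
  item 6: 5 − 2 = 3
  item 8: 5 − 3 = 2
  item 9: 5 − 2 = 3
Scored responses: 4, 1, 3, 3, 3, 3, 2, 2, 3, 2
Total = 4 + 1 + 3 + 3 + 3 + 3 + 2 + 2 + 3 + 2 = 26

26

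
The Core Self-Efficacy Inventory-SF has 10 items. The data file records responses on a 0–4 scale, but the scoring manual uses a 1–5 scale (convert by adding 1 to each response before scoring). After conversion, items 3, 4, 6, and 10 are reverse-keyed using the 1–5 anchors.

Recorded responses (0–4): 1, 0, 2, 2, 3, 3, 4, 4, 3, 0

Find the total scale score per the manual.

Convert to 1–5: 2, 1, 3, 3, 4, 4, 5, 5, 4, 1
Reverse-coded (reversed = (1+5) − raw = 6 − raw):
  item 3: 6 − 3 = 3
  item 4: 6 − 3 = 3
  item 6: 6 − 4 = 2
  item 10: 6 − 1 = 5
Scored: 2, 1, 3, 3, 4, 2, 5, 5, 4, 5
Total = 34

34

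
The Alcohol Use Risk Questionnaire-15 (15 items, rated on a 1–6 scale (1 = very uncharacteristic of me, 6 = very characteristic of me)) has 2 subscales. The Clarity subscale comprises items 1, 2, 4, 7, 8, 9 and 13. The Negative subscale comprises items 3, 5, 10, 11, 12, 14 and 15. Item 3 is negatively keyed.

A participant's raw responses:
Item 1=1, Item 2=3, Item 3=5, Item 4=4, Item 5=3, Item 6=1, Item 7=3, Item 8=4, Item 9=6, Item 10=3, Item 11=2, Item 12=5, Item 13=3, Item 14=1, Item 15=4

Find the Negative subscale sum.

Negative items: 3, 5, 10, 11, 12, 14, 15.
Of these, item 3 is negatively keyed; on a 1–6 scale, reversed = 7 − raw.
  item 3: 7 − 5 = 2
  item 5: 3
  item 10: 3
  item 11: 2
  item 12: 5
  item 14: 1
  item 15: 4
Sum = 2 + 3 + 3 + 2 + 5 + 1 + 4 = 20

20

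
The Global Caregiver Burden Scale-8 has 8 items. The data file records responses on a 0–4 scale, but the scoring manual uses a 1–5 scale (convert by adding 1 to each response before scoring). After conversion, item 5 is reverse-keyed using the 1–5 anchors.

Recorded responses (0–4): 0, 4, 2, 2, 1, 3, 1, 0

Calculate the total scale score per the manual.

Convert to 1–5: 1, 5, 3, 3, 2, 4, 2, 1
Reverse-coded (on a 1–5 scale, reversed = 6 − raw):
  item 5: 6 − 2 = 4
Scored: 1, 5, 3, 3, 4, 4, 2, 1
Total = 23

23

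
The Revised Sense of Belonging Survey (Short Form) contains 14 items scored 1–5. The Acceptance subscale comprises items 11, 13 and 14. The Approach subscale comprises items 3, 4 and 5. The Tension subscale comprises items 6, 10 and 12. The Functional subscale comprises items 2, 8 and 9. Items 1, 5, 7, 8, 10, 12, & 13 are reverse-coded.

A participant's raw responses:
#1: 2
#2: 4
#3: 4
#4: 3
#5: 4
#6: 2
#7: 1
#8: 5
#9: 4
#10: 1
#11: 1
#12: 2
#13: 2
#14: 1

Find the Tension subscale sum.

Tension items: 6, 10, 12.
Of these, items 10 and 12 are reverse-coded; reversed = (1+5) − raw = 6 − raw.
  item 6: 2
  item 10: 6 − 1 = 5
  item 12: 6 − 2 = 4
Sum = 2 + 5 + 4 = 11

11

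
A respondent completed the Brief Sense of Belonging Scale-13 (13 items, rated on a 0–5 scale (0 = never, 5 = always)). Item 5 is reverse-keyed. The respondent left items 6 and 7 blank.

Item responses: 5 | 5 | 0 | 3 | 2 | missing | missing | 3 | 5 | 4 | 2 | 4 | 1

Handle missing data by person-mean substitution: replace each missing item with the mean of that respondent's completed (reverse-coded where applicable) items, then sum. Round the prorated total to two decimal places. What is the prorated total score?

41.36

Reverse-coded (reversed = (0+5) − raw = 5 − raw):
  item 5: 5 − 2 = 3
Completed scored items (11 of 13): 5, 5, 0, 3, 3, 3, 5, 4, 2, 4, 1; sum = 35.
Person mean = 35 / 11 ≈ 3.1818
Prorated total = (35 / 11) × 13 = 41.36 (to 2 dp)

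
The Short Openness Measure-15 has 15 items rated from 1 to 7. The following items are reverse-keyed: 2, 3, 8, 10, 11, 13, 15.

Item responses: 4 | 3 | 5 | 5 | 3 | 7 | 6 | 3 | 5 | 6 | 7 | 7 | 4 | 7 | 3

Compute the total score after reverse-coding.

Reverse-keyed items use 8 − raw:
  item 2: 8 − 3 = 5
  item 3: 8 − 5 = 3
  item 8: 8 − 3 = 5
  item 10: 8 − 6 = 2
  item 11: 8 − 7 = 1
  item 13: 8 − 4 = 4
  item 15: 8 − 3 = 5
Scored items: 4, 5, 3, 5, 3, 7, 6, 5, 5, 2, 1, 7, 4, 7, 5
Total = 4 + 5 + 3 + 5 + 3 + 7 + 6 + 5 + 5 + 2 + 1 + 7 + 4 + 7 + 5 = 69

69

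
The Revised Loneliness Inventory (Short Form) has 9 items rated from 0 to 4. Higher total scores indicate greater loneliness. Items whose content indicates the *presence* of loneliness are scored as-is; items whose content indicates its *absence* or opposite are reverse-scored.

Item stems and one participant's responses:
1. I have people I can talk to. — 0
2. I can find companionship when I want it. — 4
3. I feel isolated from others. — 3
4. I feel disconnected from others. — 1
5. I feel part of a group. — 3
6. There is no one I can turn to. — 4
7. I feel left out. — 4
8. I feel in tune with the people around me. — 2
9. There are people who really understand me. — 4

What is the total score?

Items 1, 2, 5, 8, 9 describe the absence/opposite of loneliness → reverse-score.
reversed = (0+4) − raw = 4 − raw.
  item 1: 4 − 0 = 4
  item 2: 4 − 4 = 0
  item 3: 3
  item 4: 1
  item 5: 4 − 3 = 1
  item 6: 4
  item 7: 4
  item 8: 4 − 2 = 2
  item 9: 4 − 4 = 0
Total = 4 + 0 + 3 + 1 + 1 + 4 + 4 + 2 + 0 = 19

19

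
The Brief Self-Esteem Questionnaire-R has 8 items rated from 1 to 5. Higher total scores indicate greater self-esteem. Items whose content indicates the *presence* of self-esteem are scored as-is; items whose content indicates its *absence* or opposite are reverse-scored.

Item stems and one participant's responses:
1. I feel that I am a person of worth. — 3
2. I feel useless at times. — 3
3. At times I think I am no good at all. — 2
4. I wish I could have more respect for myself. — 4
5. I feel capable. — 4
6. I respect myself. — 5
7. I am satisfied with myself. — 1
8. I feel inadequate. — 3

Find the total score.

25

Items 2, 3, 4, 8 describe the absence/opposite of self-esteem → reverse-score.
reverse-coded value = 6 − response.
  item 1: 3
  item 2: 6 − 3 = 3
  item 3: 6 − 2 = 4
  item 4: 6 − 4 = 2
  item 5: 4
  item 6: 5
  item 7: 1
  item 8: 6 − 3 = 3
Total = 3 + 3 + 4 + 2 + 4 + 5 + 1 + 3 = 25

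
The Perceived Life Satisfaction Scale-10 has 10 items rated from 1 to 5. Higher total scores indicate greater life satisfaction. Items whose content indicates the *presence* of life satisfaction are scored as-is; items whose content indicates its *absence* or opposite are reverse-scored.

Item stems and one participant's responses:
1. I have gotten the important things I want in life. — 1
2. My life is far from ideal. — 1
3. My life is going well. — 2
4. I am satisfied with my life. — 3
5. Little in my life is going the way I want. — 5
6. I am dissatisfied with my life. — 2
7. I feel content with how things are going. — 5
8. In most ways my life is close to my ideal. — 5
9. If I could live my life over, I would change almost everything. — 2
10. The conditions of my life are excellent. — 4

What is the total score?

Items 2, 5, 6, 9 describe the absence/opposite of life satisfaction → reverse-score.
reversed = (1+5) − raw = 6 − raw.
  item 1: 1
  item 2: 6 − 1 = 5
  item 3: 2
  item 4: 3
  item 5: 6 − 5 = 1
  item 6: 6 − 2 = 4
  item 7: 5
  item 8: 5
  item 9: 6 − 2 = 4
  item 10: 4
Total = 1 + 5 + 2 + 3 + 1 + 4 + 5 + 5 + 4 + 4 = 34

34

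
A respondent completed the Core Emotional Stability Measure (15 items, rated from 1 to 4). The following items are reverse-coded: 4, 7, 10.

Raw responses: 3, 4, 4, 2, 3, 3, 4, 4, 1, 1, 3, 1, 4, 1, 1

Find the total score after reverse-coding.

40

Reversing items 4, 7, & 10 with 5 − raw:
Total = 3 + 4 + 4 + (5−2) + 3 + 3 + (5−4) + 4 + 1 + (5−1) + 3 + 1 + 4 + 1 + 1
      = 3 + 4 + 4 + 3 + 3 + 3 + 1 + 4 + 1 + 4 + 3 + 1 + 4 + 1 + 1 = 40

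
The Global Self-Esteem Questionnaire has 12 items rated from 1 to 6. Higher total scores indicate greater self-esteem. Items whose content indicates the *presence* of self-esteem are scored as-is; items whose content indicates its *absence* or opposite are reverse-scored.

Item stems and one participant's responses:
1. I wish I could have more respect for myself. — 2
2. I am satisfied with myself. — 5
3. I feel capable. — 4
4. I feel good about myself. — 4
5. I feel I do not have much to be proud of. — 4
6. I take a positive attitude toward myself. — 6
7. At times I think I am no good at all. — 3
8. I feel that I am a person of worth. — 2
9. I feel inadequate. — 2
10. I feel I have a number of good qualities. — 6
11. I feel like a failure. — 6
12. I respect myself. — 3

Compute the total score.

48

Items 1, 5, 7, 9, 11 describe the absence/opposite of self-esteem → reverse-score.
on a 1–6 scale, reversed = 7 − raw.
  item 1: 7 − 2 = 5
  item 2: 5
  item 3: 4
  item 4: 4
  item 5: 7 − 4 = 3
  item 6: 6
  item 7: 7 − 3 = 4
  item 8: 2
  item 9: 7 − 2 = 5
  item 10: 6
  item 11: 7 − 6 = 1
  item 12: 3
Total = 5 + 5 + 4 + 4 + 3 + 6 + 4 + 2 + 5 + 6 + 1 + 3 = 48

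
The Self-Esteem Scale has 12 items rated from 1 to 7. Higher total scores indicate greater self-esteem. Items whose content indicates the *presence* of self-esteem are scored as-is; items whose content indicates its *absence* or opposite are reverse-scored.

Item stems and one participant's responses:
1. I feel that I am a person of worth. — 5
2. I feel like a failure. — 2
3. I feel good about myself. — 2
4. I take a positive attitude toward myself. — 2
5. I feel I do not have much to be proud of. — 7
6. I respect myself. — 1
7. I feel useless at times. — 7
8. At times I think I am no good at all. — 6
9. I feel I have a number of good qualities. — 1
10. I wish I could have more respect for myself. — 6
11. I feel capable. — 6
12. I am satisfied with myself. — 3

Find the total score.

32

Items 2, 5, 7, 8, 10 describe the absence/opposite of self-esteem → reverse-score.
on a 1–7 scale, reversed = 8 − raw.
  item 1: 5
  item 2: 8 − 2 = 6
  item 3: 2
  item 4: 2
  item 5: 8 − 7 = 1
  item 6: 1
  item 7: 8 − 7 = 1
  item 8: 8 − 6 = 2
  item 9: 1
  item 10: 8 − 6 = 2
  item 11: 6
  item 12: 3
Total = 5 + 6 + 2 + 2 + 1 + 1 + 1 + 2 + 1 + 2 + 6 + 3 = 32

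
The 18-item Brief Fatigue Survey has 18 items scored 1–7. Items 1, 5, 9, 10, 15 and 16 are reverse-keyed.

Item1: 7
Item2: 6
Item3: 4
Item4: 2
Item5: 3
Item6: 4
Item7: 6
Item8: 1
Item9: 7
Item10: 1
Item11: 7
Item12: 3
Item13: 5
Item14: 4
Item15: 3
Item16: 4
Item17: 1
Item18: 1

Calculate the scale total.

67

Raw sum = 69. Reverse-keyed items: 1, 5, 9, 10, 15, 16; their raw sum = 25.
Each reversal replaces raw with 8 − raw, changing the total by 8 − 2·raw per item.
Total = 69 + 6·8 − 2·25 = 69 + 48 − 50 = 67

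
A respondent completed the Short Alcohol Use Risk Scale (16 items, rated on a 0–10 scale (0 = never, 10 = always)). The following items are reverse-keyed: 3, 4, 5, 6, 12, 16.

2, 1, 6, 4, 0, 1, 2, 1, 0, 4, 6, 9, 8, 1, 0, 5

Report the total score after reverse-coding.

Reversing items 3, 4, 5, 6, 12, and 16 with 10 − raw:
Total = 2 + 1 + (10−6) + (10−4) + (10−0) + (10−1) + 2 + 1 + 0 + 4 + 6 + (10−9) + 8 + 1 + 0 + (10−5)
      = 2 + 1 + 4 + 6 + 10 + 9 + 2 + 1 + 0 + 4 + 6 + 1 + 8 + 1 + 0 + 5 = 60

60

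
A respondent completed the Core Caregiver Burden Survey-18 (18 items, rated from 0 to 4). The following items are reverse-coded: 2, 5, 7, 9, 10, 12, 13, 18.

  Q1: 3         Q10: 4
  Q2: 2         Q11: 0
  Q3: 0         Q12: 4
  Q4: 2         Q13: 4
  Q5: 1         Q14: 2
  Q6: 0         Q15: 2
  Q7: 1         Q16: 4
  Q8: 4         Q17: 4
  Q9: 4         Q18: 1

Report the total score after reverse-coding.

Reverse-coded items (reverse-coded value = 4 − response):
  item 2: 4 − 2 = 2
  item 5: 4 − 1 = 3
  item 7: 4 − 1 = 3
  item 9: 4 − 4 = 0
  item 10: 4 − 4 = 0
  item 12: 4 − 4 = 0
  item 13: 4 − 4 = 0
  item 18: 4 − 1 = 3
Scored responses: 3, 2, 0, 2, 3, 0, 3, 4, 0, 0, 0, 0, 0, 2, 2, 4, 4, 3
Total = 3 + 2 + 0 + 2 + 3 + 0 + 3 + 4 + 0 + 0 + 0 + 0 + 0 + 2 + 2 + 4 + 4 + 3 = 32

32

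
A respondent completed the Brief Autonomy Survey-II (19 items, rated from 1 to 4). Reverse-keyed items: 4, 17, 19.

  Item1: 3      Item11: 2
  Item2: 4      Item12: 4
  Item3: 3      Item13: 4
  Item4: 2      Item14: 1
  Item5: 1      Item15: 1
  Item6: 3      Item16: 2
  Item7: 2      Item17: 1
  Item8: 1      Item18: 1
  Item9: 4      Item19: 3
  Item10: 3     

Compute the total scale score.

Apply reverse scoring (reverse-coded value = 5 − response):
  item 4: 5 − 2 = 3
  item 17: 5 − 1 = 4
  item 19: 5 − 3 = 2
After reverse-coding: 3, 4, 3, 3, 1, 3, 2, 1, 4, 3, 2, 4, 4, 1, 1, 2, 4, 1, 2
Total = 3 + 4 + 3 + 3 + 1 + 3 + 2 + 1 + 4 + 3 + 2 + 4 + 4 + 1 + 1 + 2 + 4 + 1 + 2 = 48

48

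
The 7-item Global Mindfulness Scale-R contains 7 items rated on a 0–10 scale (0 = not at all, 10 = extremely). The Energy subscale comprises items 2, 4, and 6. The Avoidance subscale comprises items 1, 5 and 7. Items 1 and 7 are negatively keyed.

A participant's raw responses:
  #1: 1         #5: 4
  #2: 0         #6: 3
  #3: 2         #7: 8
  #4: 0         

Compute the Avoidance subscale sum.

15

Avoidance items: 1, 5, 7.
Of these, items 1 and 7 are negatively keyed; reversed = (0+10) − raw = 10 − raw.
  item 1: 10 − 1 = 9
  item 5: 4
  item 7: 10 − 8 = 2
Sum = 9 + 4 + 2 = 15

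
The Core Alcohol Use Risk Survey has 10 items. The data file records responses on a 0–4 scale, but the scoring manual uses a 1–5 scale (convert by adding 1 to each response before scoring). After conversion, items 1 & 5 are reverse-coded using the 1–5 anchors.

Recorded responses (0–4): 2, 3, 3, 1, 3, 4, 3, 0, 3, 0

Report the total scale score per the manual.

30

Convert to 1–5: 3, 4, 4, 2, 4, 5, 4, 1, 4, 1
Reverse-coded (on a 1–5 scale, reversed = 6 − raw):
  item 1: 6 − 3 = 3
  item 5: 6 − 4 = 2
Scored: 3, 4, 4, 2, 2, 5, 4, 1, 4, 1
Total = 30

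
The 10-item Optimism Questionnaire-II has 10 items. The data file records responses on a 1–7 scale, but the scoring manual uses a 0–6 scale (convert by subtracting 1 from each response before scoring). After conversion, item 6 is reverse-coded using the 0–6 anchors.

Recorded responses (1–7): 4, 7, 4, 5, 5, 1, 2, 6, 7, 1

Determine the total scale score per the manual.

38

Convert to 0–6: 3, 6, 3, 4, 4, 0, 1, 5, 6, 0
Reverse-coded (reverse-coded value = 6 − response):
  item 6: 6 − 0 = 6
Scored: 3, 6, 3, 4, 4, 6, 1, 5, 6, 0
Total = 38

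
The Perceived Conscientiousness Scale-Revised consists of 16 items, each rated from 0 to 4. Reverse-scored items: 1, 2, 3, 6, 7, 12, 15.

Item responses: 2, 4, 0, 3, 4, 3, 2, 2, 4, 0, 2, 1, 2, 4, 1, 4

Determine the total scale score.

40

Reverse-coded items (on a 0–4 scale, reversed = 4 − raw):
  item 1: 4 − 2 = 2
  item 2: 4 − 4 = 0
  item 3: 4 − 0 = 4
  item 6: 4 − 3 = 1
  item 7: 4 − 2 = 2
  item 12: 4 − 1 = 3
  item 15: 4 − 1 = 3
Scored items: 2, 0, 4, 3, 4, 1, 2, 2, 4, 0, 2, 3, 2, 4, 3, 4
Total = 2 + 0 + 4 + 3 + 4 + 1 + 2 + 2 + 4 + 0 + 2 + 3 + 2 + 4 + 3 + 4 = 40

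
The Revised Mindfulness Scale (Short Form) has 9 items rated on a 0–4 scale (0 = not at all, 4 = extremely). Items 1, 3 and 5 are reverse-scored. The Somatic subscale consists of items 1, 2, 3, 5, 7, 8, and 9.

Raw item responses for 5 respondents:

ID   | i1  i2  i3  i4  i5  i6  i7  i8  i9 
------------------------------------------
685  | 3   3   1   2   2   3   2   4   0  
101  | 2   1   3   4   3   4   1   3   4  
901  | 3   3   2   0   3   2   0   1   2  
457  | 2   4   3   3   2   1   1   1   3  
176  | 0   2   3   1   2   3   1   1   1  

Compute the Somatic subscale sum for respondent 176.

12

Respondent 176 raw: 0, 2, 3, 1, 2, 3, 1, 1, 1.
Somatic items: 1, 2, 3, 5, 7, 8, 9.
Reverse-coded (reverse-coded value = 4 − response):
  item 1: 4 − 0 = 4
  item 2: 2
  item 3: 4 − 3 = 1
  item 5: 4 − 2 = 2
  item 7: 1
  item 8: 1
  item 9: 1
Sum = 4 + 2 + 1 + 2 + 1 + 1 + 1 = 12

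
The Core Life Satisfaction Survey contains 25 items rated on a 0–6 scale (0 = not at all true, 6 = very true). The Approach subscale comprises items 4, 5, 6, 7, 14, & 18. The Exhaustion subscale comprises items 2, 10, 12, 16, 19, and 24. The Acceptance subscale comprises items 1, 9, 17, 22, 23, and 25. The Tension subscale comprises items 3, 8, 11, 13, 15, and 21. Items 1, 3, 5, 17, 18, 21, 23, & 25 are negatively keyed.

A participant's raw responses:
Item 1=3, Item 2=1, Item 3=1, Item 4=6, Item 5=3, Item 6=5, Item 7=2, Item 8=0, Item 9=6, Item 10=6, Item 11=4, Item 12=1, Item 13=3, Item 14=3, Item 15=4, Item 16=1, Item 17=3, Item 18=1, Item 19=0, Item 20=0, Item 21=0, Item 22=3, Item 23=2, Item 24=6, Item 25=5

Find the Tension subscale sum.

Tension items: 3, 8, 11, 13, 15, 21.
Of these, items 3 & 21 are negatively keyed; reversed = (0+6) − raw = 6 − raw.
  item 3: 6 − 1 = 5
  item 8: 0
  item 11: 4
  item 13: 3
  item 15: 4
  item 21: 6 − 0 = 6
Sum = 5 + 0 + 4 + 3 + 4 + 6 = 22

22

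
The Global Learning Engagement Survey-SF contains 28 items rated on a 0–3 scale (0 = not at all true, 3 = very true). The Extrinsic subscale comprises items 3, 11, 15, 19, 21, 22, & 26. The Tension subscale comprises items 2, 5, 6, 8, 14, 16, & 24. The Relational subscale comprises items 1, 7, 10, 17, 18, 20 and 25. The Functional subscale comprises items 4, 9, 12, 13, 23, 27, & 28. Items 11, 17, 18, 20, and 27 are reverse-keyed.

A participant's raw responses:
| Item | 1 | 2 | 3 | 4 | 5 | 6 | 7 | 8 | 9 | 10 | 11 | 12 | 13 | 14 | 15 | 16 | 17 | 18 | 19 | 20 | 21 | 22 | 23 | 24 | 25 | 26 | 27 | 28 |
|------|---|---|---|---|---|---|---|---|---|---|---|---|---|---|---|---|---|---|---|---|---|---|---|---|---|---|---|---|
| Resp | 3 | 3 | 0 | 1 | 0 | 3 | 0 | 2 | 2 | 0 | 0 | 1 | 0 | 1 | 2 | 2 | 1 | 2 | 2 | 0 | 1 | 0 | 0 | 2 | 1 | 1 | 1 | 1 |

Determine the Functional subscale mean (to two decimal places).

Functional items: 4, 9, 12, 13, 23, 27, 28.
Of these, item 27 is reverse-keyed; reverse-coded value = 3 − response.
  item 4: 1
  item 9: 2
  item 12: 1
  item 13: 0
  item 23: 0
  item 27: 3 − 1 = 2
  item 28: 1
Sum = 1 + 2 + 1 + 0 + 0 + 2 + 1 = 7
Mean = 7 / 7 = 1.00

1.00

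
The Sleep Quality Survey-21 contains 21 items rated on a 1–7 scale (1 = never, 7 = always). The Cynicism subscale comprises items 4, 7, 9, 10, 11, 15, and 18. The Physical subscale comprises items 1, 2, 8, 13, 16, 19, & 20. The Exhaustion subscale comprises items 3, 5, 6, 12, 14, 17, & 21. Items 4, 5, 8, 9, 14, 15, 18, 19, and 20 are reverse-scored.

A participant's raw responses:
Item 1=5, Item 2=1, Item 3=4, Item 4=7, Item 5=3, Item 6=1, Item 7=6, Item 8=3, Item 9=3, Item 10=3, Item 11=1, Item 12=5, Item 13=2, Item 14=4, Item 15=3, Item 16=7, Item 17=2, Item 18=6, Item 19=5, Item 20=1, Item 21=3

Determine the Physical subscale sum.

Physical items: 1, 2, 8, 13, 16, 19, 20.
Of these, items 8, 19 and 20 are reverse-scored; on a 1–7 scale, reversed = 8 − raw.
  item 1: 5
  item 2: 1
  item 8: 8 − 3 = 5
  item 13: 2
  item 16: 7
  item 19: 8 − 5 = 3
  item 20: 8 − 1 = 7
Sum = 5 + 1 + 5 + 2 + 7 + 3 + 7 = 30

30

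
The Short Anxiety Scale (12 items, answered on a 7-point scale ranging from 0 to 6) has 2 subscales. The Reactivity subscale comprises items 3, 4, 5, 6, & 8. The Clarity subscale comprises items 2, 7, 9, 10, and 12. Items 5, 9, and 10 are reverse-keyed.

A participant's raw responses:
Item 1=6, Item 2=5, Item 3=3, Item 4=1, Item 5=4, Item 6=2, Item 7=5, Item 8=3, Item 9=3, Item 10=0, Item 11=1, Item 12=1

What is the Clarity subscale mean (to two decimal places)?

Clarity items: 2, 7, 9, 10, 12.
Of these, items 9 & 10 are reverse-keyed; reverse-coded value = 6 − response.
  item 2: 5
  item 7: 5
  item 9: 6 − 3 = 3
  item 10: 6 − 0 = 6
  item 12: 1
Sum = 5 + 5 + 3 + 6 + 1 = 20
Mean = 20 / 5 = 4.00

4.00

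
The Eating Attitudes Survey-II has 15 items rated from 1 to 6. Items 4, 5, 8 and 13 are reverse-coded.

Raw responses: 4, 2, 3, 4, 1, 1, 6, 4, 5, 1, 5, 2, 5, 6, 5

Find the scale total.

54

Raw sum = 54. Reverse-coded items: 4, 5, 8, 13; their raw sum = 14.
Each reversal replaces raw with 7 − raw, changing the total by 7 − 2·raw per item.
Total = 54 + 4·7 − 2·14 = 54 + 28 − 28 = 54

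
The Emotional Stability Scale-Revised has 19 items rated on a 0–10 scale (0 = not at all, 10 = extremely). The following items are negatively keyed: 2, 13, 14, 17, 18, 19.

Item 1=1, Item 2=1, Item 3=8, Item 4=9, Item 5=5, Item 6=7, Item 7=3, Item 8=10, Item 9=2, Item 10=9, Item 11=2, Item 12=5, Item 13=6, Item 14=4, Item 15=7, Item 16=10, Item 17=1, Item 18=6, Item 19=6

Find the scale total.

114

Reversing items 2, 13, 14, 17, 18 and 19 with 10 − raw:
Total = 1 + (10−1) + 8 + 9 + 5 + 7 + 3 + 10 + 2 + 9 + 2 + 5 + (10−6) + (10−4) + 7 + 10 + (10−1) + (10−6) + (10−6)
      = 1 + 9 + 8 + 9 + 5 + 7 + 3 + 10 + 2 + 9 + 2 + 5 + 4 + 6 + 7 + 10 + 9 + 4 + 4 = 114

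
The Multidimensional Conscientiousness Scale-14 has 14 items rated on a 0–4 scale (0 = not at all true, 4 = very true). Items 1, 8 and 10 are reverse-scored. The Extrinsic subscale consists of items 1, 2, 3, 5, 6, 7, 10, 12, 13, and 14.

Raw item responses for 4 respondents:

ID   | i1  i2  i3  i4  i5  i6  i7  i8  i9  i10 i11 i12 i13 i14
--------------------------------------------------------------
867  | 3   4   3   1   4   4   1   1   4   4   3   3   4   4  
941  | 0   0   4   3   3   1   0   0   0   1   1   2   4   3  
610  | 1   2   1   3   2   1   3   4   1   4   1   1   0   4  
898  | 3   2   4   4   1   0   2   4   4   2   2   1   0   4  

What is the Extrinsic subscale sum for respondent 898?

Respondent 898 raw: 3, 2, 4, 4, 1, 0, 2, 4, 4, 2, 2, 1, 0, 4.
Extrinsic items: 1, 2, 3, 5, 6, 7, 10, 12, 13, 14.
Reverse-coded (reverse-coded value = 4 − response):
  item 1: 4 − 3 = 1
  item 2: 2
  item 3: 4
  item 5: 1
  item 6: 0
  item 7: 2
  item 10: 4 − 2 = 2
  item 12: 1
  item 13: 0
  item 14: 4
Sum = 1 + 2 + 4 + 1 + 0 + 2 + 2 + 1 + 0 + 4 = 17

17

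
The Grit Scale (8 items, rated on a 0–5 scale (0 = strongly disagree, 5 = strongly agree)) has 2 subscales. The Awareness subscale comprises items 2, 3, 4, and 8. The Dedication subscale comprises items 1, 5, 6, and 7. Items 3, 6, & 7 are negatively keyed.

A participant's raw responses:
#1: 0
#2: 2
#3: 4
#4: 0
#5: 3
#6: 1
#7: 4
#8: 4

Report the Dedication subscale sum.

Dedication items: 1, 5, 6, 7.
Of these, items 6 and 7 are negatively keyed; reversed = (0+5) − raw = 5 − raw.
  item 1: 0
  item 5: 3
  item 6: 5 − 1 = 4
  item 7: 5 − 4 = 1
Sum = 0 + 3 + 4 + 1 = 8

8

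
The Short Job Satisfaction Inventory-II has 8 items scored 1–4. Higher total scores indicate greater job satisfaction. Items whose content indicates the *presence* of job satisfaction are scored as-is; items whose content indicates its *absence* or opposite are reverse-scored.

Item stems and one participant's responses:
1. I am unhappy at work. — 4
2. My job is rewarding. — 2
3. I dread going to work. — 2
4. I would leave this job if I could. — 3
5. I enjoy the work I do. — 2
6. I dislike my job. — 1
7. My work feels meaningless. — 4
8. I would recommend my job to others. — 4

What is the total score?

Items 1, 3, 4, 6, 7 describe the absence/opposite of job satisfaction → reverse-score.
reversed = (1+4) − raw = 5 − raw.
  item 1: 5 − 4 = 1
  item 2: 2
  item 3: 5 − 2 = 3
  item 4: 5 − 3 = 2
  item 5: 2
  item 6: 5 − 1 = 4
  item 7: 5 − 4 = 1
  item 8: 4
Total = 1 + 2 + 3 + 2 + 2 + 4 + 1 + 4 = 19

19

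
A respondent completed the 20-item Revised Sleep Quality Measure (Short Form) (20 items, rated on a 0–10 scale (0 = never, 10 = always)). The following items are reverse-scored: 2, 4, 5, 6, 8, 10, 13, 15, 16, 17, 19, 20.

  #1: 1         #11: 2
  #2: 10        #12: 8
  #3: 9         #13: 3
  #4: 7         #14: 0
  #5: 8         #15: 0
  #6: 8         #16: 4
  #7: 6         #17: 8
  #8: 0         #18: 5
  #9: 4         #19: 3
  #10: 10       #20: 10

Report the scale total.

Raw sum = 106. Reverse-scored items: 2, 4, 5, 6, 8, 10, 13, 15, 16, 17, 19, 20; their raw sum = 71.
Each reversal replaces raw with 10 − raw, changing the total by 10 − 2·raw per item.
Total = 106 + 12·10 − 2·71 = 106 + 120 − 142 = 84

84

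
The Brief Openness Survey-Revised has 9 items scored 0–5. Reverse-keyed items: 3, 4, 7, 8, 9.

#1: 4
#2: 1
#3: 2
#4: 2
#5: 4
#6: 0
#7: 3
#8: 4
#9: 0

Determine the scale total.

23

Raw sum = 20. Reverse-keyed items: 3, 4, 7, 8, 9; their raw sum = 11.
Each reversal replaces raw with 5 − raw, changing the total by 5 − 2·raw per item.
Total = 20 + 5·5 − 2·11 = 20 + 25 − 22 = 23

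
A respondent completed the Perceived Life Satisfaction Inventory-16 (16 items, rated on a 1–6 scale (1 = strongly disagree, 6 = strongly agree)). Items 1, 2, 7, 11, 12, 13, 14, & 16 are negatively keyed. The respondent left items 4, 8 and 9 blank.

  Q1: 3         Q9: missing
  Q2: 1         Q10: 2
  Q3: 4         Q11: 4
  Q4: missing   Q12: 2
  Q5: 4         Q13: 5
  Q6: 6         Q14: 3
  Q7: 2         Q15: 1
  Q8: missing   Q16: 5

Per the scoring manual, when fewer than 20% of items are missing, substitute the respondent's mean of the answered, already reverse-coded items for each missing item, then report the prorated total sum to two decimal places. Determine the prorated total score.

59.08

Reverse-coded (reversed = (1+6) − raw = 7 − raw):
  item 1: 7 − 3 = 4
  item 2: 7 − 1 = 6
  item 7: 7 − 2 = 5
  item 11: 7 − 4 = 3
  item 12: 7 − 2 = 5
  item 13: 7 − 5 = 2
  item 14: 7 − 3 = 4
  item 16: 7 − 5 = 2
Completed scored items (13 of 16): 4, 6, 4, 4, 6, 5, 2, 3, 5, 2, 4, 1, 2; sum = 48.
Person mean = 48 / 13 ≈ 3.6923
Prorated total = (48 / 13) × 16 = 59.08 (to 2 dp)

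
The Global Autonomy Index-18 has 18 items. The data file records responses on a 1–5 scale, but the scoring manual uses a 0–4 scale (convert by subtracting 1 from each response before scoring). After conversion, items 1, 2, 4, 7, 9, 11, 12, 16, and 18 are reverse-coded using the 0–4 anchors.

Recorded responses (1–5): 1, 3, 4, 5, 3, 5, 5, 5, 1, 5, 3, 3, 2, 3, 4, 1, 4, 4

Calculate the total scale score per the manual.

Convert to 0–4: 0, 2, 3, 4, 2, 4, 4, 4, 0, 4, 2, 2, 1, 2, 3, 0, 3, 3
Reverse-coded (reversed = (0+4) − raw = 4 − raw):
  item 1: 4 − 0 = 4
  item 2: 4 − 2 = 2
  item 4: 4 − 4 = 0
  item 7: 4 − 4 = 0
  item 9: 4 − 0 = 4
  item 11: 4 − 2 = 2
  item 12: 4 − 2 = 2
  item 16: 4 − 0 = 4
  item 18: 4 − 3 = 1
Scored: 4, 2, 3, 0, 2, 4, 0, 4, 4, 4, 2, 2, 1, 2, 3, 4, 3, 1
Total = 45

45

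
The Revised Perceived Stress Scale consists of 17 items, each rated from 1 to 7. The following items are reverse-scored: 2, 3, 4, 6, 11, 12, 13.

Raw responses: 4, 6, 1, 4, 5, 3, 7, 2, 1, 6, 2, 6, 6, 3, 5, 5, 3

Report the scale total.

69

Reversing items 2, 3, 4, 6, 11, 12 and 13 with 8 − raw:
Total = 4 + (8−6) + (8−1) + (8−4) + 5 + (8−3) + 7 + 2 + 1 + 6 + (8−2) + (8−6) + (8−6) + 3 + 5 + 5 + 3
      = 4 + 2 + 7 + 4 + 5 + 5 + 7 + 2 + 1 + 6 + 6 + 2 + 2 + 3 + 5 + 5 + 3 = 69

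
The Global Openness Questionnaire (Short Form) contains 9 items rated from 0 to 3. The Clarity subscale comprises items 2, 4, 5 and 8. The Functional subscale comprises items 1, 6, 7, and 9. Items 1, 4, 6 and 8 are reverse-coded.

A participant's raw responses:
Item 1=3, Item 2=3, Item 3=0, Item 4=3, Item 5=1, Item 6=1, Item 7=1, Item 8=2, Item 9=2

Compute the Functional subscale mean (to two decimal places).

1.25

Functional items: 1, 6, 7, 9.
Of these, items 1 and 6 are reverse-coded; on a 0–3 scale, reversed = 3 − raw.
  item 1: 3 − 3 = 0
  item 6: 3 − 1 = 2
  item 7: 1
  item 9: 2
Sum = 0 + 2 + 1 + 2 = 5
Mean = 5 / 4 = 1.25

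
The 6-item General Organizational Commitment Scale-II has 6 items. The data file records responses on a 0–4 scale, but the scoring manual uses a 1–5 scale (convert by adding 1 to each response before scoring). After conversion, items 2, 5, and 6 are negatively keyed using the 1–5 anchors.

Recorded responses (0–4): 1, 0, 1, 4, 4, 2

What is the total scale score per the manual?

18

Convert to 1–5: 2, 1, 2, 5, 5, 3
Reverse-coded (reverse-coded value = 6 − response):
  item 2: 6 − 1 = 5
  item 5: 6 − 5 = 1
  item 6: 6 − 3 = 3
Scored: 2, 5, 2, 5, 1, 3
Total = 18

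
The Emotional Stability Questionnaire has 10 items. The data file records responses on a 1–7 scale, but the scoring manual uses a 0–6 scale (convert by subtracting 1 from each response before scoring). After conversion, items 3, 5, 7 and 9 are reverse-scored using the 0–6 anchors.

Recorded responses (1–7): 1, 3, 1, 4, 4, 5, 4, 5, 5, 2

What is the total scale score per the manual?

28

Convert to 0–6: 0, 2, 0, 3, 3, 4, 3, 4, 4, 1
Reverse-coded (on a 0–6 scale, reversed = 6 − raw):
  item 3: 6 − 0 = 6
  item 5: 6 − 3 = 3
  item 7: 6 − 3 = 3
  item 9: 6 − 4 = 2
Scored: 0, 2, 6, 3, 3, 4, 3, 4, 2, 1
Total = 28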